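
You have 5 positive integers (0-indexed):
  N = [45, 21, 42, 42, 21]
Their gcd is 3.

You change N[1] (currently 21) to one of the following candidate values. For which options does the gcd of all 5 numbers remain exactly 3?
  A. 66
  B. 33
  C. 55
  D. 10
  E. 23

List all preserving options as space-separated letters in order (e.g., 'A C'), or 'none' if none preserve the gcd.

Answer: A B

Derivation:
Old gcd = 3; gcd of others (without N[1]) = 3
New gcd for candidate v: gcd(3, v). Preserves old gcd iff gcd(3, v) = 3.
  Option A: v=66, gcd(3,66)=3 -> preserves
  Option B: v=33, gcd(3,33)=3 -> preserves
  Option C: v=55, gcd(3,55)=1 -> changes
  Option D: v=10, gcd(3,10)=1 -> changes
  Option E: v=23, gcd(3,23)=1 -> changes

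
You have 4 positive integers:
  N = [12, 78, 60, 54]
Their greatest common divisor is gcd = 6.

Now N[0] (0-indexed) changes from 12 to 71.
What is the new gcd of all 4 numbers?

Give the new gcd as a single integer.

Answer: 1

Derivation:
Numbers: [12, 78, 60, 54], gcd = 6
Change: index 0, 12 -> 71
gcd of the OTHER numbers (without index 0): gcd([78, 60, 54]) = 6
New gcd = gcd(g_others, new_val) = gcd(6, 71) = 1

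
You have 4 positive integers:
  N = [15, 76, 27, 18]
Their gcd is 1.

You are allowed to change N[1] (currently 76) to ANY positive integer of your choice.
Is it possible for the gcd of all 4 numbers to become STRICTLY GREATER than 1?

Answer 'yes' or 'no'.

Current gcd = 1
gcd of all OTHER numbers (without N[1]=76): gcd([15, 27, 18]) = 3
The new gcd after any change is gcd(3, new_value).
This can be at most 3.
Since 3 > old gcd 1, the gcd CAN increase (e.g., set N[1] = 3).

Answer: yes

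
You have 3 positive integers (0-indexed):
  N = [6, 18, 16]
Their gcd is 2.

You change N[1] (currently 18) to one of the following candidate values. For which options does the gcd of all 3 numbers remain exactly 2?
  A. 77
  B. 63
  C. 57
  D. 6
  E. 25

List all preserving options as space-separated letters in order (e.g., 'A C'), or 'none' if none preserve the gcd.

Old gcd = 2; gcd of others (without N[1]) = 2
New gcd for candidate v: gcd(2, v). Preserves old gcd iff gcd(2, v) = 2.
  Option A: v=77, gcd(2,77)=1 -> changes
  Option B: v=63, gcd(2,63)=1 -> changes
  Option C: v=57, gcd(2,57)=1 -> changes
  Option D: v=6, gcd(2,6)=2 -> preserves
  Option E: v=25, gcd(2,25)=1 -> changes

Answer: D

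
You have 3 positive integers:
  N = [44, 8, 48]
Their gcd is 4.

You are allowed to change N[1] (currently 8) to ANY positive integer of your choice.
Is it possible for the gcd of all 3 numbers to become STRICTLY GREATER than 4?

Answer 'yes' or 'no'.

Answer: no

Derivation:
Current gcd = 4
gcd of all OTHER numbers (without N[1]=8): gcd([44, 48]) = 4
The new gcd after any change is gcd(4, new_value).
This can be at most 4.
Since 4 = old gcd 4, the gcd can only stay the same or decrease.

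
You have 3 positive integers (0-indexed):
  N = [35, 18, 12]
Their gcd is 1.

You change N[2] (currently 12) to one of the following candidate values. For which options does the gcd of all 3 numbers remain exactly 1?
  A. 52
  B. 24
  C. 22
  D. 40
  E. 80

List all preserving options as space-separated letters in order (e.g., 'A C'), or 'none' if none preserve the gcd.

Answer: A B C D E

Derivation:
Old gcd = 1; gcd of others (without N[2]) = 1
New gcd for candidate v: gcd(1, v). Preserves old gcd iff gcd(1, v) = 1.
  Option A: v=52, gcd(1,52)=1 -> preserves
  Option B: v=24, gcd(1,24)=1 -> preserves
  Option C: v=22, gcd(1,22)=1 -> preserves
  Option D: v=40, gcd(1,40)=1 -> preserves
  Option E: v=80, gcd(1,80)=1 -> preserves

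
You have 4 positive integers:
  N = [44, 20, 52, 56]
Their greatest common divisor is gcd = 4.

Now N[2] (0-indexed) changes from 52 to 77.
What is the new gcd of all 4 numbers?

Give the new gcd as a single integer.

Numbers: [44, 20, 52, 56], gcd = 4
Change: index 2, 52 -> 77
gcd of the OTHER numbers (without index 2): gcd([44, 20, 56]) = 4
New gcd = gcd(g_others, new_val) = gcd(4, 77) = 1

Answer: 1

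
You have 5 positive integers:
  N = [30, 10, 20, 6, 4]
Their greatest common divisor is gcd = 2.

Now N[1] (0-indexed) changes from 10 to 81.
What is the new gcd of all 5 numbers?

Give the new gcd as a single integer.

Numbers: [30, 10, 20, 6, 4], gcd = 2
Change: index 1, 10 -> 81
gcd of the OTHER numbers (without index 1): gcd([30, 20, 6, 4]) = 2
New gcd = gcd(g_others, new_val) = gcd(2, 81) = 1

Answer: 1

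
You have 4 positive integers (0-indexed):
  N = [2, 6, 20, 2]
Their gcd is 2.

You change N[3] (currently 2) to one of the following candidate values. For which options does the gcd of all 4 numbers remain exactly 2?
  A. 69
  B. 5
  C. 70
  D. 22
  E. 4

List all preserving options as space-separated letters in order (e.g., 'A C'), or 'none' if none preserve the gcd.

Answer: C D E

Derivation:
Old gcd = 2; gcd of others (without N[3]) = 2
New gcd for candidate v: gcd(2, v). Preserves old gcd iff gcd(2, v) = 2.
  Option A: v=69, gcd(2,69)=1 -> changes
  Option B: v=5, gcd(2,5)=1 -> changes
  Option C: v=70, gcd(2,70)=2 -> preserves
  Option D: v=22, gcd(2,22)=2 -> preserves
  Option E: v=4, gcd(2,4)=2 -> preserves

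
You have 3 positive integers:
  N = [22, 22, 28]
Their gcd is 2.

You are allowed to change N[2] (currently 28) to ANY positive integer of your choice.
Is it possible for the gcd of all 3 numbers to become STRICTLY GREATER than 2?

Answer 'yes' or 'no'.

Current gcd = 2
gcd of all OTHER numbers (without N[2]=28): gcd([22, 22]) = 22
The new gcd after any change is gcd(22, new_value).
This can be at most 22.
Since 22 > old gcd 2, the gcd CAN increase (e.g., set N[2] = 22).

Answer: yes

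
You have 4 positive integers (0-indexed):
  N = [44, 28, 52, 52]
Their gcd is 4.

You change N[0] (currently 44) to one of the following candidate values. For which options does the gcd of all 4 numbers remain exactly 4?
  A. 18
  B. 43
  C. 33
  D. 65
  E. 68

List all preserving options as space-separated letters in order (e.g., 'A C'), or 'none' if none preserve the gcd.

Answer: E

Derivation:
Old gcd = 4; gcd of others (without N[0]) = 4
New gcd for candidate v: gcd(4, v). Preserves old gcd iff gcd(4, v) = 4.
  Option A: v=18, gcd(4,18)=2 -> changes
  Option B: v=43, gcd(4,43)=1 -> changes
  Option C: v=33, gcd(4,33)=1 -> changes
  Option D: v=65, gcd(4,65)=1 -> changes
  Option E: v=68, gcd(4,68)=4 -> preserves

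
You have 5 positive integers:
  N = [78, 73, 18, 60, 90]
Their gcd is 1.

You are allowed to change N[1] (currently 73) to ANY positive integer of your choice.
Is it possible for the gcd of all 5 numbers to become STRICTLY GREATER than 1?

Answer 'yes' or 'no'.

Answer: yes

Derivation:
Current gcd = 1
gcd of all OTHER numbers (without N[1]=73): gcd([78, 18, 60, 90]) = 6
The new gcd after any change is gcd(6, new_value).
This can be at most 6.
Since 6 > old gcd 1, the gcd CAN increase (e.g., set N[1] = 6).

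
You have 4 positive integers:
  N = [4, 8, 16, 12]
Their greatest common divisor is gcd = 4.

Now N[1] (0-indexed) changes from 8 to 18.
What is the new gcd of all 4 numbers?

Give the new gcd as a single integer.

Numbers: [4, 8, 16, 12], gcd = 4
Change: index 1, 8 -> 18
gcd of the OTHER numbers (without index 1): gcd([4, 16, 12]) = 4
New gcd = gcd(g_others, new_val) = gcd(4, 18) = 2

Answer: 2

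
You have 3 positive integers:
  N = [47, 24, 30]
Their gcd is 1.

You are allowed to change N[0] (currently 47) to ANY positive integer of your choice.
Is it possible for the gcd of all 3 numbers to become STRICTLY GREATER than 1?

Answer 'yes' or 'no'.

Answer: yes

Derivation:
Current gcd = 1
gcd of all OTHER numbers (without N[0]=47): gcd([24, 30]) = 6
The new gcd after any change is gcd(6, new_value).
This can be at most 6.
Since 6 > old gcd 1, the gcd CAN increase (e.g., set N[0] = 6).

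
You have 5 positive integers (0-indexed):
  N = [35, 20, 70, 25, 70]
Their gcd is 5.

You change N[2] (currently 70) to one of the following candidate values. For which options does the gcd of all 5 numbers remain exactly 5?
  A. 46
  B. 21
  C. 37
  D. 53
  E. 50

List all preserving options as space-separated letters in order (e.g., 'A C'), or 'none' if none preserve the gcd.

Old gcd = 5; gcd of others (without N[2]) = 5
New gcd for candidate v: gcd(5, v). Preserves old gcd iff gcd(5, v) = 5.
  Option A: v=46, gcd(5,46)=1 -> changes
  Option B: v=21, gcd(5,21)=1 -> changes
  Option C: v=37, gcd(5,37)=1 -> changes
  Option D: v=53, gcd(5,53)=1 -> changes
  Option E: v=50, gcd(5,50)=5 -> preserves

Answer: E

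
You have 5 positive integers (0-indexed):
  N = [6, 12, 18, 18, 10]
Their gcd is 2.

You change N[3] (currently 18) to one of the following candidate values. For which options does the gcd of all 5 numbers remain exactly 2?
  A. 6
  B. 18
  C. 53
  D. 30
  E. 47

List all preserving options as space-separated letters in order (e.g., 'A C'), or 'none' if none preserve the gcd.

Answer: A B D

Derivation:
Old gcd = 2; gcd of others (without N[3]) = 2
New gcd for candidate v: gcd(2, v). Preserves old gcd iff gcd(2, v) = 2.
  Option A: v=6, gcd(2,6)=2 -> preserves
  Option B: v=18, gcd(2,18)=2 -> preserves
  Option C: v=53, gcd(2,53)=1 -> changes
  Option D: v=30, gcd(2,30)=2 -> preserves
  Option E: v=47, gcd(2,47)=1 -> changes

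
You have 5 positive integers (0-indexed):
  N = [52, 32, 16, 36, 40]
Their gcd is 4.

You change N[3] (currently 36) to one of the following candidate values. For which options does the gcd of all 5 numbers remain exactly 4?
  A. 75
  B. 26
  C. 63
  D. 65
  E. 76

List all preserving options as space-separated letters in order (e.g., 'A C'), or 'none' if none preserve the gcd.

Old gcd = 4; gcd of others (without N[3]) = 4
New gcd for candidate v: gcd(4, v). Preserves old gcd iff gcd(4, v) = 4.
  Option A: v=75, gcd(4,75)=1 -> changes
  Option B: v=26, gcd(4,26)=2 -> changes
  Option C: v=63, gcd(4,63)=1 -> changes
  Option D: v=65, gcd(4,65)=1 -> changes
  Option E: v=76, gcd(4,76)=4 -> preserves

Answer: E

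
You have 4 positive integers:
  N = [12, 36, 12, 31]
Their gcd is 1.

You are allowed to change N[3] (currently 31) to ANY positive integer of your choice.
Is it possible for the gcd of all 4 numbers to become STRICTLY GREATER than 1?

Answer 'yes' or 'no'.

Current gcd = 1
gcd of all OTHER numbers (without N[3]=31): gcd([12, 36, 12]) = 12
The new gcd after any change is gcd(12, new_value).
This can be at most 12.
Since 12 > old gcd 1, the gcd CAN increase (e.g., set N[3] = 12).

Answer: yes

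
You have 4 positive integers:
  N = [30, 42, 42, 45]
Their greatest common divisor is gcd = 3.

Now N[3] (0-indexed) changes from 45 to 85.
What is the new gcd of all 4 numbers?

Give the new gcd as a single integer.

Answer: 1

Derivation:
Numbers: [30, 42, 42, 45], gcd = 3
Change: index 3, 45 -> 85
gcd of the OTHER numbers (without index 3): gcd([30, 42, 42]) = 6
New gcd = gcd(g_others, new_val) = gcd(6, 85) = 1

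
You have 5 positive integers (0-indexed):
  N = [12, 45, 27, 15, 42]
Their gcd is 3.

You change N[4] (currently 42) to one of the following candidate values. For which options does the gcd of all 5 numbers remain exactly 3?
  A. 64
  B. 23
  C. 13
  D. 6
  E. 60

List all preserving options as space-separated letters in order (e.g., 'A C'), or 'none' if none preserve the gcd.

Answer: D E

Derivation:
Old gcd = 3; gcd of others (without N[4]) = 3
New gcd for candidate v: gcd(3, v). Preserves old gcd iff gcd(3, v) = 3.
  Option A: v=64, gcd(3,64)=1 -> changes
  Option B: v=23, gcd(3,23)=1 -> changes
  Option C: v=13, gcd(3,13)=1 -> changes
  Option D: v=6, gcd(3,6)=3 -> preserves
  Option E: v=60, gcd(3,60)=3 -> preserves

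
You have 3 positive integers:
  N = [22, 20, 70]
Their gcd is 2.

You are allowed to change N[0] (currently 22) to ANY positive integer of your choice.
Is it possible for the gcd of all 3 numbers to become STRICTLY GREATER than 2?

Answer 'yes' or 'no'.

Answer: yes

Derivation:
Current gcd = 2
gcd of all OTHER numbers (without N[0]=22): gcd([20, 70]) = 10
The new gcd after any change is gcd(10, new_value).
This can be at most 10.
Since 10 > old gcd 2, the gcd CAN increase (e.g., set N[0] = 10).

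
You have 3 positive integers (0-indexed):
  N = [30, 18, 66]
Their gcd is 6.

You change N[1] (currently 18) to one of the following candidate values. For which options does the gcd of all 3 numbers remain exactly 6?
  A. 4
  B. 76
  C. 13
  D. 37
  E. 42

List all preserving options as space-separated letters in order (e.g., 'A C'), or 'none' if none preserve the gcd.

Old gcd = 6; gcd of others (without N[1]) = 6
New gcd for candidate v: gcd(6, v). Preserves old gcd iff gcd(6, v) = 6.
  Option A: v=4, gcd(6,4)=2 -> changes
  Option B: v=76, gcd(6,76)=2 -> changes
  Option C: v=13, gcd(6,13)=1 -> changes
  Option D: v=37, gcd(6,37)=1 -> changes
  Option E: v=42, gcd(6,42)=6 -> preserves

Answer: E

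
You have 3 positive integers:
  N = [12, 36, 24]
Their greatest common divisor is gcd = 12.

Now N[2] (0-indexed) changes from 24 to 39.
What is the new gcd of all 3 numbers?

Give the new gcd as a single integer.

Numbers: [12, 36, 24], gcd = 12
Change: index 2, 24 -> 39
gcd of the OTHER numbers (without index 2): gcd([12, 36]) = 12
New gcd = gcd(g_others, new_val) = gcd(12, 39) = 3

Answer: 3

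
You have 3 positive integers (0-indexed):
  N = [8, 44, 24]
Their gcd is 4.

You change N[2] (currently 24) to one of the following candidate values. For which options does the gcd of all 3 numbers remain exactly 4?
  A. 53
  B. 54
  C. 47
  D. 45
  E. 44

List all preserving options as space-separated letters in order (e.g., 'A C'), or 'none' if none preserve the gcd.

Old gcd = 4; gcd of others (without N[2]) = 4
New gcd for candidate v: gcd(4, v). Preserves old gcd iff gcd(4, v) = 4.
  Option A: v=53, gcd(4,53)=1 -> changes
  Option B: v=54, gcd(4,54)=2 -> changes
  Option C: v=47, gcd(4,47)=1 -> changes
  Option D: v=45, gcd(4,45)=1 -> changes
  Option E: v=44, gcd(4,44)=4 -> preserves

Answer: E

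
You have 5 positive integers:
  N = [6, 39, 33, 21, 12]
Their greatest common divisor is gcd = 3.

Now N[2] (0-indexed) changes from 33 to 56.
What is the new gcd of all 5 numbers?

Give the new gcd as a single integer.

Numbers: [6, 39, 33, 21, 12], gcd = 3
Change: index 2, 33 -> 56
gcd of the OTHER numbers (without index 2): gcd([6, 39, 21, 12]) = 3
New gcd = gcd(g_others, new_val) = gcd(3, 56) = 1

Answer: 1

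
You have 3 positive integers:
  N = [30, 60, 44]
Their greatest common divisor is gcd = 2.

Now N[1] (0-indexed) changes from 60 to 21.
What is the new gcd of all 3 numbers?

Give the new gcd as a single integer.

Numbers: [30, 60, 44], gcd = 2
Change: index 1, 60 -> 21
gcd of the OTHER numbers (without index 1): gcd([30, 44]) = 2
New gcd = gcd(g_others, new_val) = gcd(2, 21) = 1

Answer: 1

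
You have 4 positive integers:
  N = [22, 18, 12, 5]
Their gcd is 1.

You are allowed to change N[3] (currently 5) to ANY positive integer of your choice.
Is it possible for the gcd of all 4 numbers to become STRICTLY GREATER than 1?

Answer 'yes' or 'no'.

Answer: yes

Derivation:
Current gcd = 1
gcd of all OTHER numbers (without N[3]=5): gcd([22, 18, 12]) = 2
The new gcd after any change is gcd(2, new_value).
This can be at most 2.
Since 2 > old gcd 1, the gcd CAN increase (e.g., set N[3] = 2).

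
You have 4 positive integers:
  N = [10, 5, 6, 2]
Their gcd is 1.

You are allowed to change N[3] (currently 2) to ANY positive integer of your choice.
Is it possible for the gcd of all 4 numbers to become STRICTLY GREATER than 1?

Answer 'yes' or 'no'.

Current gcd = 1
gcd of all OTHER numbers (without N[3]=2): gcd([10, 5, 6]) = 1
The new gcd after any change is gcd(1, new_value).
This can be at most 1.
Since 1 = old gcd 1, the gcd can only stay the same or decrease.

Answer: no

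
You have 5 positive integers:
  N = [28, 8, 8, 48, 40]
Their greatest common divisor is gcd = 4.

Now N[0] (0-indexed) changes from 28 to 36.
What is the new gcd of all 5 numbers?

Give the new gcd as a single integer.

Numbers: [28, 8, 8, 48, 40], gcd = 4
Change: index 0, 28 -> 36
gcd of the OTHER numbers (without index 0): gcd([8, 8, 48, 40]) = 8
New gcd = gcd(g_others, new_val) = gcd(8, 36) = 4

Answer: 4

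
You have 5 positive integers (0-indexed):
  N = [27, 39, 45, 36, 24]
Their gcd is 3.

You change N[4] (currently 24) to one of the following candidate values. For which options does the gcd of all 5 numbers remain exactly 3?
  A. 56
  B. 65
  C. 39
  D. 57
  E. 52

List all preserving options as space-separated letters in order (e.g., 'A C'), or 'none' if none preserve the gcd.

Answer: C D

Derivation:
Old gcd = 3; gcd of others (without N[4]) = 3
New gcd for candidate v: gcd(3, v). Preserves old gcd iff gcd(3, v) = 3.
  Option A: v=56, gcd(3,56)=1 -> changes
  Option B: v=65, gcd(3,65)=1 -> changes
  Option C: v=39, gcd(3,39)=3 -> preserves
  Option D: v=57, gcd(3,57)=3 -> preserves
  Option E: v=52, gcd(3,52)=1 -> changes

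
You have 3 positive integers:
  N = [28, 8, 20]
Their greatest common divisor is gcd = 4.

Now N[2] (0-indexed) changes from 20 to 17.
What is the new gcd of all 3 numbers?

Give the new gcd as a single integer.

Answer: 1

Derivation:
Numbers: [28, 8, 20], gcd = 4
Change: index 2, 20 -> 17
gcd of the OTHER numbers (without index 2): gcd([28, 8]) = 4
New gcd = gcd(g_others, new_val) = gcd(4, 17) = 1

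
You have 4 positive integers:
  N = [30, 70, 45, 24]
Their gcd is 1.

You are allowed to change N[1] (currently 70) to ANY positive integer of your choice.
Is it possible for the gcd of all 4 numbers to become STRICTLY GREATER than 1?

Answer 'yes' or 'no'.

Answer: yes

Derivation:
Current gcd = 1
gcd of all OTHER numbers (without N[1]=70): gcd([30, 45, 24]) = 3
The new gcd after any change is gcd(3, new_value).
This can be at most 3.
Since 3 > old gcd 1, the gcd CAN increase (e.g., set N[1] = 3).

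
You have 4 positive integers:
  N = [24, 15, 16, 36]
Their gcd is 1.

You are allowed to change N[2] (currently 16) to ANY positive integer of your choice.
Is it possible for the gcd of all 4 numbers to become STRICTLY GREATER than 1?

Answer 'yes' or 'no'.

Answer: yes

Derivation:
Current gcd = 1
gcd of all OTHER numbers (without N[2]=16): gcd([24, 15, 36]) = 3
The new gcd after any change is gcd(3, new_value).
This can be at most 3.
Since 3 > old gcd 1, the gcd CAN increase (e.g., set N[2] = 3).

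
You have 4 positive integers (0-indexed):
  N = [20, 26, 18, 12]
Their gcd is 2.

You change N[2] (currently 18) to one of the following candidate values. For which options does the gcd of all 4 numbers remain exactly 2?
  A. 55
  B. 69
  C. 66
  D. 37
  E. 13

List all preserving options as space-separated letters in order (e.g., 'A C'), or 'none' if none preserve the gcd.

Answer: C

Derivation:
Old gcd = 2; gcd of others (without N[2]) = 2
New gcd for candidate v: gcd(2, v). Preserves old gcd iff gcd(2, v) = 2.
  Option A: v=55, gcd(2,55)=1 -> changes
  Option B: v=69, gcd(2,69)=1 -> changes
  Option C: v=66, gcd(2,66)=2 -> preserves
  Option D: v=37, gcd(2,37)=1 -> changes
  Option E: v=13, gcd(2,13)=1 -> changes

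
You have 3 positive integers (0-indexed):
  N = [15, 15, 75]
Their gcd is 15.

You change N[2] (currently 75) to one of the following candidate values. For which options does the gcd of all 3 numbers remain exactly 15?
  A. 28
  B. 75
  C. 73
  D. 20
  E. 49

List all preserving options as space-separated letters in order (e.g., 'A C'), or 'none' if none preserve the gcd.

Old gcd = 15; gcd of others (without N[2]) = 15
New gcd for candidate v: gcd(15, v). Preserves old gcd iff gcd(15, v) = 15.
  Option A: v=28, gcd(15,28)=1 -> changes
  Option B: v=75, gcd(15,75)=15 -> preserves
  Option C: v=73, gcd(15,73)=1 -> changes
  Option D: v=20, gcd(15,20)=5 -> changes
  Option E: v=49, gcd(15,49)=1 -> changes

Answer: B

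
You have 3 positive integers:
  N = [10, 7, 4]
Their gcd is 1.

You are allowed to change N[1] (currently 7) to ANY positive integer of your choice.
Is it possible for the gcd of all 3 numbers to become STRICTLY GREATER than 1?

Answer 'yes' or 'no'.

Answer: yes

Derivation:
Current gcd = 1
gcd of all OTHER numbers (without N[1]=7): gcd([10, 4]) = 2
The new gcd after any change is gcd(2, new_value).
This can be at most 2.
Since 2 > old gcd 1, the gcd CAN increase (e.g., set N[1] = 2).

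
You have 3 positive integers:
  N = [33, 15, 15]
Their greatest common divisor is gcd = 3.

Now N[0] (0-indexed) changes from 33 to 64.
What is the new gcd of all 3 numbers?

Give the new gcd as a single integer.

Answer: 1

Derivation:
Numbers: [33, 15, 15], gcd = 3
Change: index 0, 33 -> 64
gcd of the OTHER numbers (without index 0): gcd([15, 15]) = 15
New gcd = gcd(g_others, new_val) = gcd(15, 64) = 1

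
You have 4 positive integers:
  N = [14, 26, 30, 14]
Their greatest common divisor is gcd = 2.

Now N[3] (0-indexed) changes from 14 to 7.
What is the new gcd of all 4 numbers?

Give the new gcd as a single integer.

Numbers: [14, 26, 30, 14], gcd = 2
Change: index 3, 14 -> 7
gcd of the OTHER numbers (without index 3): gcd([14, 26, 30]) = 2
New gcd = gcd(g_others, new_val) = gcd(2, 7) = 1

Answer: 1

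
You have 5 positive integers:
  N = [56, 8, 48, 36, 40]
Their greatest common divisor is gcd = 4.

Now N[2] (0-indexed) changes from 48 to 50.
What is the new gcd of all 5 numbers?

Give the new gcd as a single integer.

Answer: 2

Derivation:
Numbers: [56, 8, 48, 36, 40], gcd = 4
Change: index 2, 48 -> 50
gcd of the OTHER numbers (without index 2): gcd([56, 8, 36, 40]) = 4
New gcd = gcd(g_others, new_val) = gcd(4, 50) = 2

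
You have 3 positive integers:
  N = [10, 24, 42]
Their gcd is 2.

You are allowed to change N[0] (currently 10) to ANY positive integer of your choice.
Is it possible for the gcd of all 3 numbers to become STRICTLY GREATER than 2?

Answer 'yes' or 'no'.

Answer: yes

Derivation:
Current gcd = 2
gcd of all OTHER numbers (without N[0]=10): gcd([24, 42]) = 6
The new gcd after any change is gcd(6, new_value).
This can be at most 6.
Since 6 > old gcd 2, the gcd CAN increase (e.g., set N[0] = 6).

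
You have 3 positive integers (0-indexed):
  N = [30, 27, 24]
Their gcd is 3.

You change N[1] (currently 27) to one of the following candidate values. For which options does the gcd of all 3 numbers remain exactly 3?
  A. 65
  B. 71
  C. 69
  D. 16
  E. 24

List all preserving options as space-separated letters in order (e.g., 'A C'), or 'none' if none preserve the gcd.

Answer: C

Derivation:
Old gcd = 3; gcd of others (without N[1]) = 6
New gcd for candidate v: gcd(6, v). Preserves old gcd iff gcd(6, v) = 3.
  Option A: v=65, gcd(6,65)=1 -> changes
  Option B: v=71, gcd(6,71)=1 -> changes
  Option C: v=69, gcd(6,69)=3 -> preserves
  Option D: v=16, gcd(6,16)=2 -> changes
  Option E: v=24, gcd(6,24)=6 -> changes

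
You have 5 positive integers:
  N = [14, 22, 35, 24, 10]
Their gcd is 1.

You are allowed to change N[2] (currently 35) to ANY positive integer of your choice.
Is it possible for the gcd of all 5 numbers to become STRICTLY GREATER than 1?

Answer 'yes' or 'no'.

Current gcd = 1
gcd of all OTHER numbers (without N[2]=35): gcd([14, 22, 24, 10]) = 2
The new gcd after any change is gcd(2, new_value).
This can be at most 2.
Since 2 > old gcd 1, the gcd CAN increase (e.g., set N[2] = 2).

Answer: yes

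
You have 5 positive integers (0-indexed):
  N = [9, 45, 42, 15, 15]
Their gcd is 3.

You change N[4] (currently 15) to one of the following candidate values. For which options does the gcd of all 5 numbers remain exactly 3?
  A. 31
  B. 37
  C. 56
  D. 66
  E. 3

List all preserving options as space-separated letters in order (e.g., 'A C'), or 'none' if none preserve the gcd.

Old gcd = 3; gcd of others (without N[4]) = 3
New gcd for candidate v: gcd(3, v). Preserves old gcd iff gcd(3, v) = 3.
  Option A: v=31, gcd(3,31)=1 -> changes
  Option B: v=37, gcd(3,37)=1 -> changes
  Option C: v=56, gcd(3,56)=1 -> changes
  Option D: v=66, gcd(3,66)=3 -> preserves
  Option E: v=3, gcd(3,3)=3 -> preserves

Answer: D E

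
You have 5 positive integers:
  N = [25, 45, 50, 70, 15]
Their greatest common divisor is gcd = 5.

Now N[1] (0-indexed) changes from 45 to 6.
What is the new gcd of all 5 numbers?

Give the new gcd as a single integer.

Answer: 1

Derivation:
Numbers: [25, 45, 50, 70, 15], gcd = 5
Change: index 1, 45 -> 6
gcd of the OTHER numbers (without index 1): gcd([25, 50, 70, 15]) = 5
New gcd = gcd(g_others, new_val) = gcd(5, 6) = 1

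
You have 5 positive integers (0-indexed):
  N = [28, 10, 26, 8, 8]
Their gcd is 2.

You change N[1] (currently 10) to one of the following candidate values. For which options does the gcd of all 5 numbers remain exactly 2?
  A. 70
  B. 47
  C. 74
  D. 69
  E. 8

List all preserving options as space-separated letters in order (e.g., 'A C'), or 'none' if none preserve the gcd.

Answer: A C E

Derivation:
Old gcd = 2; gcd of others (without N[1]) = 2
New gcd for candidate v: gcd(2, v). Preserves old gcd iff gcd(2, v) = 2.
  Option A: v=70, gcd(2,70)=2 -> preserves
  Option B: v=47, gcd(2,47)=1 -> changes
  Option C: v=74, gcd(2,74)=2 -> preserves
  Option D: v=69, gcd(2,69)=1 -> changes
  Option E: v=8, gcd(2,8)=2 -> preserves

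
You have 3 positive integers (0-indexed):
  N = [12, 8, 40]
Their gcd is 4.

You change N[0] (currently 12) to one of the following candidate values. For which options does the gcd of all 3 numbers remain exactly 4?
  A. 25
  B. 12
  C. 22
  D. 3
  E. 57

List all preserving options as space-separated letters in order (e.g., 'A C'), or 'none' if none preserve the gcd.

Answer: B

Derivation:
Old gcd = 4; gcd of others (without N[0]) = 8
New gcd for candidate v: gcd(8, v). Preserves old gcd iff gcd(8, v) = 4.
  Option A: v=25, gcd(8,25)=1 -> changes
  Option B: v=12, gcd(8,12)=4 -> preserves
  Option C: v=22, gcd(8,22)=2 -> changes
  Option D: v=3, gcd(8,3)=1 -> changes
  Option E: v=57, gcd(8,57)=1 -> changes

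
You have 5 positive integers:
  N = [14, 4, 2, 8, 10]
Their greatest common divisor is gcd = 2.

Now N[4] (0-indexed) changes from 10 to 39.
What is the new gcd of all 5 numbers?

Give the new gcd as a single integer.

Answer: 1

Derivation:
Numbers: [14, 4, 2, 8, 10], gcd = 2
Change: index 4, 10 -> 39
gcd of the OTHER numbers (without index 4): gcd([14, 4, 2, 8]) = 2
New gcd = gcd(g_others, new_val) = gcd(2, 39) = 1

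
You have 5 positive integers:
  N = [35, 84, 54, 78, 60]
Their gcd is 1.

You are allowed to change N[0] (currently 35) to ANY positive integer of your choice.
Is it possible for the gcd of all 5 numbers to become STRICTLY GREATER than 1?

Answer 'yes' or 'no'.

Answer: yes

Derivation:
Current gcd = 1
gcd of all OTHER numbers (without N[0]=35): gcd([84, 54, 78, 60]) = 6
The new gcd after any change is gcd(6, new_value).
This can be at most 6.
Since 6 > old gcd 1, the gcd CAN increase (e.g., set N[0] = 6).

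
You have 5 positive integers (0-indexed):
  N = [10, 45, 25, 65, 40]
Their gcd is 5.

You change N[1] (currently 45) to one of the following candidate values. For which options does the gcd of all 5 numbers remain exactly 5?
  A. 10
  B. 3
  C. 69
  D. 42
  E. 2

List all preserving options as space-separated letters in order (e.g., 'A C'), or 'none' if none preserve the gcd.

Answer: A

Derivation:
Old gcd = 5; gcd of others (without N[1]) = 5
New gcd for candidate v: gcd(5, v). Preserves old gcd iff gcd(5, v) = 5.
  Option A: v=10, gcd(5,10)=5 -> preserves
  Option B: v=3, gcd(5,3)=1 -> changes
  Option C: v=69, gcd(5,69)=1 -> changes
  Option D: v=42, gcd(5,42)=1 -> changes
  Option E: v=2, gcd(5,2)=1 -> changes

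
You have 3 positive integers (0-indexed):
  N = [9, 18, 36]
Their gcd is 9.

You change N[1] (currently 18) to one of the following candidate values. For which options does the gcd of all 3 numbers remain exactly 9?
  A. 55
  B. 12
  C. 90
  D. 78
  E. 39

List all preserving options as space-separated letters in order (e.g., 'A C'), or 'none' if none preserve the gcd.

Answer: C

Derivation:
Old gcd = 9; gcd of others (without N[1]) = 9
New gcd for candidate v: gcd(9, v). Preserves old gcd iff gcd(9, v) = 9.
  Option A: v=55, gcd(9,55)=1 -> changes
  Option B: v=12, gcd(9,12)=3 -> changes
  Option C: v=90, gcd(9,90)=9 -> preserves
  Option D: v=78, gcd(9,78)=3 -> changes
  Option E: v=39, gcd(9,39)=3 -> changes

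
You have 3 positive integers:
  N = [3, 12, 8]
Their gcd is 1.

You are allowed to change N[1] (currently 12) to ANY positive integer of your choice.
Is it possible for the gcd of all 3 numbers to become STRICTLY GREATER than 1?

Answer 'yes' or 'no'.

Current gcd = 1
gcd of all OTHER numbers (without N[1]=12): gcd([3, 8]) = 1
The new gcd after any change is gcd(1, new_value).
This can be at most 1.
Since 1 = old gcd 1, the gcd can only stay the same or decrease.

Answer: no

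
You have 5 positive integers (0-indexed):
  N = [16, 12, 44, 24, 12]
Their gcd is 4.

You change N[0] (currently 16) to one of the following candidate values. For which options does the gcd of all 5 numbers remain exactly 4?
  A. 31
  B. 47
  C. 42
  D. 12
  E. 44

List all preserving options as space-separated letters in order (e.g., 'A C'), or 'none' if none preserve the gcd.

Old gcd = 4; gcd of others (without N[0]) = 4
New gcd for candidate v: gcd(4, v). Preserves old gcd iff gcd(4, v) = 4.
  Option A: v=31, gcd(4,31)=1 -> changes
  Option B: v=47, gcd(4,47)=1 -> changes
  Option C: v=42, gcd(4,42)=2 -> changes
  Option D: v=12, gcd(4,12)=4 -> preserves
  Option E: v=44, gcd(4,44)=4 -> preserves

Answer: D E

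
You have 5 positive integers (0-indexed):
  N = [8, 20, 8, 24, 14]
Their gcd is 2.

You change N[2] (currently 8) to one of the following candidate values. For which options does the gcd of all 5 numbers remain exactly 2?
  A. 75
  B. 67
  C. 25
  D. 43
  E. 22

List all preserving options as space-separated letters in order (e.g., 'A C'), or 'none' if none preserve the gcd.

Answer: E

Derivation:
Old gcd = 2; gcd of others (without N[2]) = 2
New gcd for candidate v: gcd(2, v). Preserves old gcd iff gcd(2, v) = 2.
  Option A: v=75, gcd(2,75)=1 -> changes
  Option B: v=67, gcd(2,67)=1 -> changes
  Option C: v=25, gcd(2,25)=1 -> changes
  Option D: v=43, gcd(2,43)=1 -> changes
  Option E: v=22, gcd(2,22)=2 -> preserves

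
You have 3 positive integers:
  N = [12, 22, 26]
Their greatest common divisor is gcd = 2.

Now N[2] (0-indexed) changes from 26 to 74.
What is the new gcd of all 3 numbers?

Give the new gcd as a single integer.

Numbers: [12, 22, 26], gcd = 2
Change: index 2, 26 -> 74
gcd of the OTHER numbers (without index 2): gcd([12, 22]) = 2
New gcd = gcd(g_others, new_val) = gcd(2, 74) = 2

Answer: 2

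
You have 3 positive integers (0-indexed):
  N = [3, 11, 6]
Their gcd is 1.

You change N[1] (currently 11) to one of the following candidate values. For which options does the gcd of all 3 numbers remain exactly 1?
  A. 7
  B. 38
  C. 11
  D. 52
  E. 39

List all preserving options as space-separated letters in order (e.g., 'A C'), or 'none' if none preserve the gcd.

Answer: A B C D

Derivation:
Old gcd = 1; gcd of others (without N[1]) = 3
New gcd for candidate v: gcd(3, v). Preserves old gcd iff gcd(3, v) = 1.
  Option A: v=7, gcd(3,7)=1 -> preserves
  Option B: v=38, gcd(3,38)=1 -> preserves
  Option C: v=11, gcd(3,11)=1 -> preserves
  Option D: v=52, gcd(3,52)=1 -> preserves
  Option E: v=39, gcd(3,39)=3 -> changes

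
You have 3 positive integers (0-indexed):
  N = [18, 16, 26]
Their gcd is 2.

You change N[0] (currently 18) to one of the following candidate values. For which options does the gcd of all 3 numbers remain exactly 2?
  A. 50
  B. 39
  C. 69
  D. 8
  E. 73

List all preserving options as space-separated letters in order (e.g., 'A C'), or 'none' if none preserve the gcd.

Answer: A D

Derivation:
Old gcd = 2; gcd of others (without N[0]) = 2
New gcd for candidate v: gcd(2, v). Preserves old gcd iff gcd(2, v) = 2.
  Option A: v=50, gcd(2,50)=2 -> preserves
  Option B: v=39, gcd(2,39)=1 -> changes
  Option C: v=69, gcd(2,69)=1 -> changes
  Option D: v=8, gcd(2,8)=2 -> preserves
  Option E: v=73, gcd(2,73)=1 -> changes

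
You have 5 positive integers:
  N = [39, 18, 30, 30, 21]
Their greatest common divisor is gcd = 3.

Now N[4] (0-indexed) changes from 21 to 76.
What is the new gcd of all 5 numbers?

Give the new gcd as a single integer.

Numbers: [39, 18, 30, 30, 21], gcd = 3
Change: index 4, 21 -> 76
gcd of the OTHER numbers (without index 4): gcd([39, 18, 30, 30]) = 3
New gcd = gcd(g_others, new_val) = gcd(3, 76) = 1

Answer: 1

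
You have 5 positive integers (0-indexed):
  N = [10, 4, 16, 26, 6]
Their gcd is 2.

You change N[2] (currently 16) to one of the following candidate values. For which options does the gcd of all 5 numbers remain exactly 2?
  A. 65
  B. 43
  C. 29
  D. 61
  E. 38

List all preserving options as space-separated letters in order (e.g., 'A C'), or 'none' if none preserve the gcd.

Old gcd = 2; gcd of others (without N[2]) = 2
New gcd for candidate v: gcd(2, v). Preserves old gcd iff gcd(2, v) = 2.
  Option A: v=65, gcd(2,65)=1 -> changes
  Option B: v=43, gcd(2,43)=1 -> changes
  Option C: v=29, gcd(2,29)=1 -> changes
  Option D: v=61, gcd(2,61)=1 -> changes
  Option E: v=38, gcd(2,38)=2 -> preserves

Answer: E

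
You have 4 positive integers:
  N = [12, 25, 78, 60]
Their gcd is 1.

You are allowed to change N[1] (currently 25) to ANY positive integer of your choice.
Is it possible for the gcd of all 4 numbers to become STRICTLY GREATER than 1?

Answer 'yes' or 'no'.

Answer: yes

Derivation:
Current gcd = 1
gcd of all OTHER numbers (without N[1]=25): gcd([12, 78, 60]) = 6
The new gcd after any change is gcd(6, new_value).
This can be at most 6.
Since 6 > old gcd 1, the gcd CAN increase (e.g., set N[1] = 6).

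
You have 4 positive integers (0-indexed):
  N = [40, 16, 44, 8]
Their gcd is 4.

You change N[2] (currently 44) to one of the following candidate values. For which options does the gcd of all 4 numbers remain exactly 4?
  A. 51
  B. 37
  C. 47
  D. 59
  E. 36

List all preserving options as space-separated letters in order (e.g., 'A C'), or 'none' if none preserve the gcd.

Answer: E

Derivation:
Old gcd = 4; gcd of others (without N[2]) = 8
New gcd for candidate v: gcd(8, v). Preserves old gcd iff gcd(8, v) = 4.
  Option A: v=51, gcd(8,51)=1 -> changes
  Option B: v=37, gcd(8,37)=1 -> changes
  Option C: v=47, gcd(8,47)=1 -> changes
  Option D: v=59, gcd(8,59)=1 -> changes
  Option E: v=36, gcd(8,36)=4 -> preserves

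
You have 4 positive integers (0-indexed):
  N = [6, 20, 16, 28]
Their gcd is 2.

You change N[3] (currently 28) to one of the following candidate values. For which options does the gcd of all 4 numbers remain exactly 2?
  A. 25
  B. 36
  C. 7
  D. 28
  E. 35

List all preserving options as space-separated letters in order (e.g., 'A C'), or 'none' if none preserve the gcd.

Answer: B D

Derivation:
Old gcd = 2; gcd of others (without N[3]) = 2
New gcd for candidate v: gcd(2, v). Preserves old gcd iff gcd(2, v) = 2.
  Option A: v=25, gcd(2,25)=1 -> changes
  Option B: v=36, gcd(2,36)=2 -> preserves
  Option C: v=7, gcd(2,7)=1 -> changes
  Option D: v=28, gcd(2,28)=2 -> preserves
  Option E: v=35, gcd(2,35)=1 -> changes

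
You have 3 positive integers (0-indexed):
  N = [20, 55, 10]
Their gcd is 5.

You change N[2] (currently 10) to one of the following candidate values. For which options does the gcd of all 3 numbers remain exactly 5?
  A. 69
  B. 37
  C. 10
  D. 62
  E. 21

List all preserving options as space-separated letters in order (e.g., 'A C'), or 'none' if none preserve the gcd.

Answer: C

Derivation:
Old gcd = 5; gcd of others (without N[2]) = 5
New gcd for candidate v: gcd(5, v). Preserves old gcd iff gcd(5, v) = 5.
  Option A: v=69, gcd(5,69)=1 -> changes
  Option B: v=37, gcd(5,37)=1 -> changes
  Option C: v=10, gcd(5,10)=5 -> preserves
  Option D: v=62, gcd(5,62)=1 -> changes
  Option E: v=21, gcd(5,21)=1 -> changes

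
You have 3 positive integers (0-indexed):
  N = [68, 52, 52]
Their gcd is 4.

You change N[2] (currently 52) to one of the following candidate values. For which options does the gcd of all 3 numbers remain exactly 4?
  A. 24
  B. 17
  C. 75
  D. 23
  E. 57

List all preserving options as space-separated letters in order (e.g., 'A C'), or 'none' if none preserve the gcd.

Old gcd = 4; gcd of others (without N[2]) = 4
New gcd for candidate v: gcd(4, v). Preserves old gcd iff gcd(4, v) = 4.
  Option A: v=24, gcd(4,24)=4 -> preserves
  Option B: v=17, gcd(4,17)=1 -> changes
  Option C: v=75, gcd(4,75)=1 -> changes
  Option D: v=23, gcd(4,23)=1 -> changes
  Option E: v=57, gcd(4,57)=1 -> changes

Answer: A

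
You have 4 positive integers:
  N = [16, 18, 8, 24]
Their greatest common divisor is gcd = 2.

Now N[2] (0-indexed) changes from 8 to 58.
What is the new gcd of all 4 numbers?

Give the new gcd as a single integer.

Answer: 2

Derivation:
Numbers: [16, 18, 8, 24], gcd = 2
Change: index 2, 8 -> 58
gcd of the OTHER numbers (without index 2): gcd([16, 18, 24]) = 2
New gcd = gcd(g_others, new_val) = gcd(2, 58) = 2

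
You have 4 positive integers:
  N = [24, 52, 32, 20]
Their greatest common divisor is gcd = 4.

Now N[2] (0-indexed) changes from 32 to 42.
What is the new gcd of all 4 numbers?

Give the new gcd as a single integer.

Numbers: [24, 52, 32, 20], gcd = 4
Change: index 2, 32 -> 42
gcd of the OTHER numbers (without index 2): gcd([24, 52, 20]) = 4
New gcd = gcd(g_others, new_val) = gcd(4, 42) = 2

Answer: 2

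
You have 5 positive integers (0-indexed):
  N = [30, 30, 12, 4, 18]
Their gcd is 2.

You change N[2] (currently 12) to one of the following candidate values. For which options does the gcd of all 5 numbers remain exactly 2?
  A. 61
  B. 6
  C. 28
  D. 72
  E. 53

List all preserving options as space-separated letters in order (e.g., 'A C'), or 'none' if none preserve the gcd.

Answer: B C D

Derivation:
Old gcd = 2; gcd of others (without N[2]) = 2
New gcd for candidate v: gcd(2, v). Preserves old gcd iff gcd(2, v) = 2.
  Option A: v=61, gcd(2,61)=1 -> changes
  Option B: v=6, gcd(2,6)=2 -> preserves
  Option C: v=28, gcd(2,28)=2 -> preserves
  Option D: v=72, gcd(2,72)=2 -> preserves
  Option E: v=53, gcd(2,53)=1 -> changes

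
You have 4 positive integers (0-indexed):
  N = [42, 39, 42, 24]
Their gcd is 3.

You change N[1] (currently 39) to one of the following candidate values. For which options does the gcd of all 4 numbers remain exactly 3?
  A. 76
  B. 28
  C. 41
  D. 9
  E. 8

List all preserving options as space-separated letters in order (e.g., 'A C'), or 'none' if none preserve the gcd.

Answer: D

Derivation:
Old gcd = 3; gcd of others (without N[1]) = 6
New gcd for candidate v: gcd(6, v). Preserves old gcd iff gcd(6, v) = 3.
  Option A: v=76, gcd(6,76)=2 -> changes
  Option B: v=28, gcd(6,28)=2 -> changes
  Option C: v=41, gcd(6,41)=1 -> changes
  Option D: v=9, gcd(6,9)=3 -> preserves
  Option E: v=8, gcd(6,8)=2 -> changes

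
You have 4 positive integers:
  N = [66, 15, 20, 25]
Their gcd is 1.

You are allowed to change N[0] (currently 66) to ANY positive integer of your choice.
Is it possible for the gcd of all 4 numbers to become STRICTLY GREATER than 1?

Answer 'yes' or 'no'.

Answer: yes

Derivation:
Current gcd = 1
gcd of all OTHER numbers (without N[0]=66): gcd([15, 20, 25]) = 5
The new gcd after any change is gcd(5, new_value).
This can be at most 5.
Since 5 > old gcd 1, the gcd CAN increase (e.g., set N[0] = 5).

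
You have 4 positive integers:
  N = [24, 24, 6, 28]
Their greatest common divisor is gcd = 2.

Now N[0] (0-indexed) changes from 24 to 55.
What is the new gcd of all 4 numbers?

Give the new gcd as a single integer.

Numbers: [24, 24, 6, 28], gcd = 2
Change: index 0, 24 -> 55
gcd of the OTHER numbers (without index 0): gcd([24, 6, 28]) = 2
New gcd = gcd(g_others, new_val) = gcd(2, 55) = 1

Answer: 1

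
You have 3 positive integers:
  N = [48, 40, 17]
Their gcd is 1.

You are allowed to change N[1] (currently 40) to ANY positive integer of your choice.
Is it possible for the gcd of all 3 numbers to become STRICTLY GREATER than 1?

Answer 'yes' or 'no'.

Current gcd = 1
gcd of all OTHER numbers (without N[1]=40): gcd([48, 17]) = 1
The new gcd after any change is gcd(1, new_value).
This can be at most 1.
Since 1 = old gcd 1, the gcd can only stay the same or decrease.

Answer: no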